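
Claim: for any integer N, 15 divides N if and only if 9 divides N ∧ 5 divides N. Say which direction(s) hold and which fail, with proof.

Only the converse holds.

Forward direction. This fails: take N = 15. Certainly 15 ∣ 15, but 9 ∤ 15.

Converse. Suppose 9 ∣ N and 5 ∣ N. Any common multiple of 9 and 5 is a multiple of their lcm; here gcd(9, 5) = 1, so lcm(9, 5) = 9·5 = 45, so 45 ∣ N. Since 15 ∣ 45, it follows that 15 ∣ N.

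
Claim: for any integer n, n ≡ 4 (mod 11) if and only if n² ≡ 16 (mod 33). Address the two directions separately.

Forward direction. This fails: take n = 15. Then 15 ≡ 4 (mod 11), but 15² = 225 ≡ 27 (mod 33), not 16.

Converse. This fails: take n = 7. Then 7² = 49 ≡ 16 (mod 33), yet 7 ≡ 7 (mod 11), not 4.

Both directions fail.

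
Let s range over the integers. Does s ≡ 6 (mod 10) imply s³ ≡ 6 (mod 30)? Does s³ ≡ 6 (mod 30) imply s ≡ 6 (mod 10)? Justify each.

(⟹) This fails: take s = 16. Then 16 ≡ 6 (mod 10), but 16³ = 4096 ≡ 16 (mod 30), not 6.

(⟸) Conversely, the residues r modulo 30 with r³ ≡ 6 (mod 30) are exactly {6}, and each is ≡ 6 (mod 10).

Only the converse holds.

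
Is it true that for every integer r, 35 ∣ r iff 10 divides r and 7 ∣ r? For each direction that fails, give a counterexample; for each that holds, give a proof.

Forward direction. This fails: take r = 35. Certainly 35 ∣ 35, but 10 ∤ 35.

Converse. Suppose 10 ∣ r and 7 ∣ r. Any common multiple of 10 and 7 is a multiple of their lcm; here gcd(10, 7) = 1, so lcm(10, 7) = 10·7 = 70, so 70 ∣ r. Since 35 ∣ 70, it follows that 35 ∣ r.

Only the reverse direction holds.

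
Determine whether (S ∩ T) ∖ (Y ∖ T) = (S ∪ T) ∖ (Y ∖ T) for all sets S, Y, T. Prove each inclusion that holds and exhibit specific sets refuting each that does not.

Forward inclusion. Let x ∈ (S ∩ T) ∖ (Y ∖ T). Then either x ∈ S ∩ T and x ∉ Y; or x ∈ S ∩ Y ∩ T. In each case x ∈ (S ∪ T) ∖ (Y ∖ T), so (S ∩ T) ∖ (Y ∖ T) ⊆ (S ∪ T) ∖ (Y ∖ T).

Reverse inclusion. This inclusion fails. Take S = {1}, Y = ∅, T = ∅; then 1 ∈ (S ∪ T) ∖ (Y ∖ T) but 1 ∉ (S ∩ T) ∖ (Y ∖ T).

The sets are not equal: only the forward inclusion holds.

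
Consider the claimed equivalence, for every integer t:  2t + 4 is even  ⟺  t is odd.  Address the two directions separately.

Only the converse holds.

(⇒) This fails: take t = 6. Then 2t + 4 = 16, which is even, yet t = 6 is even, not odd.

(⇐) Suppose t is odd. Since 2 is even, 2t is even for every t, so 2t + 4 has the same parity as 4, which is even. Hence 2t + 4 is even.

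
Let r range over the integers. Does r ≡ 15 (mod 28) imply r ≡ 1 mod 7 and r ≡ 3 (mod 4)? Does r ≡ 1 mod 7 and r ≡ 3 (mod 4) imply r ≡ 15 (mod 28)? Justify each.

(⇒) Suppose r ≡ 15 (mod 28); write r = 28j + 15. Since 7 ∣ 28, reducing mod 7 gives r ≡ 15 ≡ 1 (mod 7); since 4 ∣ 28, reducing mod 4 gives r ≡ 15 ≡ 3 (mod 4).

(⇐) Conversely, if r ≡ 1 (mod 7) and r ≡ 3 (mod 4), then by the Chinese remainder theorem r ≡ 15 (mod 28). This is exactly r ≡ 15 (mod 28).

Equivalent; both directions hold.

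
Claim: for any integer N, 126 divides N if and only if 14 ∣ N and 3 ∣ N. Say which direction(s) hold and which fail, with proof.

Forward direction. If 126 ∣ N, write N = 126q. Since 126 = 9·14, N = 14·(9q), so 14 ∣ N; and since 126 = 42·3, N = 3·(42q), so 3 ∣ N.

Converse. This fails: take N = 42. Both 14 ∣ 42 and 3 ∣ 42, yet 42 is not a multiple of 126 (since 42 = 0·126 + 42), so 126 ∤ 42.

The forward direction holds; the converse fails.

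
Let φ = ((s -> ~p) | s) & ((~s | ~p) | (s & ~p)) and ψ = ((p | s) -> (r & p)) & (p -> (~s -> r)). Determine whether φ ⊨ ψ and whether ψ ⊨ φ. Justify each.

Neither direction holds.

(⟹) This fails. Under p = T, s = F, r = F, the left side is true but the right side is false.

(⟸) This fails. Under p = T, s = T, r = T, the left side is false but the right side is true.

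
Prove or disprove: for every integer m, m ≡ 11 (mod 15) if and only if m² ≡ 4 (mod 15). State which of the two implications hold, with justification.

Neither implication holds.

(→) This fails: take m = 11. Then 11 ≡ 11 (mod 15), but 11² = 121 ≡ 1 (mod 15), not 4.

(←) This fails: take m = 2. Then 2² = 4 ≡ 4 (mod 15), yet 2 ≡ 2 (mod 15), not 11.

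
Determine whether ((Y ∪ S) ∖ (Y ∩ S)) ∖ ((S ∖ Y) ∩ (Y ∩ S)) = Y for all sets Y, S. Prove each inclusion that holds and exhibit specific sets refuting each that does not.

(⊆) fails and (⊇) fails.

(⟹) This inclusion fails. Take Y = ∅, S = {1}; then 1 ∈ ((Y ∪ S) ∖ (Y ∩ S)) ∖ ((S ∖ Y) ∩ (Y ∩ S)) but 1 ∉ Y.

(⟸) This inclusion fails. Take Y = {1}, S = {1}; then 1 ∈ Y but 1 ∉ ((Y ∪ S) ∖ (Y ∩ S)) ∖ ((S ∖ Y) ∩ (Y ∩ S)).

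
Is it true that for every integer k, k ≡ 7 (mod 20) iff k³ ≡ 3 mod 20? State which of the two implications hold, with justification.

Both directions hold.

(⇒) Suppose k ≡ 7 (mod 20). Write k = 20j + 7. Then (20j + 7)³ = 8000j³ + 8400j² + 2940j + 343 = 20(400j³ + 420j² + 147j + 17) + 3, so k³ ≡ 3 (mod 20).

(⇐) Conversely, suppose k³ ≡ 3 (mod 20). The only residue r in {0, …, 19} with r³ ≡ 3 (mod 20) is r = 7, so k ≡ 7 (mod 20).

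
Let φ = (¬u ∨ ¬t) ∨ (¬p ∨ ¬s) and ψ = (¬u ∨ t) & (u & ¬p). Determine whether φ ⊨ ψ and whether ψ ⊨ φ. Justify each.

Only the converse holds.

[⇐] Assume the antecedent. If u is true, the antecedent forces (u = T, t = T, s = F, p = F) or (u = T, t = T, s = T, p = F), and (¬u ∨ ¬t) ∨ (¬p ∨ ¬s) holds there. If u is false, the antecedent cannot hold. Either way (¬u ∨ ¬t) ∨ (¬p ∨ ¬s) holds.

[⇒] This fails. Under u = F, t = F, s = F, p = F, the left side is true but the right side is false.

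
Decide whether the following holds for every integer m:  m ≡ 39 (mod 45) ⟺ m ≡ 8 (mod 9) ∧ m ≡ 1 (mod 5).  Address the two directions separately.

Neither implication holds.

(→) This fails: m = 39 gives 39 ≡ 39 (mod 45) but 39 ≡ 3 (mod 9), so the conjunction on the right does not hold.

(←) This fails: m = 26 satisfies both congruences on the right (26 ≡ 8 mod 9 and 26 ≡ 1 mod 5) yet 26 ≡ 26 (mod 45), not 39.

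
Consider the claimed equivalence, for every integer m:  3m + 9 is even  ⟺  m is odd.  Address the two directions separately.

(⟸) Suppose m is odd; write m = 2j + 1. Then 3m + 9 = 3·(2j + 1) + 9 = 2·3j + 12, which is even.

(⟹) Suppose 3m + 9 is even. Since 3 is odd, 3m and m have the same parity, so 3m + 9 ≡ m + 9 (mod 2). As 9 is odd, 3m + 9 is even exactly when m is odd. Thus m is odd.

Equivalent; both directions hold.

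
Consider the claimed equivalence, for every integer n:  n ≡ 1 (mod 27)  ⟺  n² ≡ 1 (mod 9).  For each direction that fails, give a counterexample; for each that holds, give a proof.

Converse. This fails: take n = 8. Then 8² = 64 ≡ 1 (mod 9), yet 8 ≡ 8 (mod 27), not 1.

Forward direction. Suppose n ≡ 1 (mod 27). Then n² ≡ 1² = 1 (mod 27), and since 9 ∣ 27, also n² ≡ 1 (mod 9).

Only the forward implication holds.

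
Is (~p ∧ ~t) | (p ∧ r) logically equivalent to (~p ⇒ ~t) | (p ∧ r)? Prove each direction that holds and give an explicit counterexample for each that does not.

Only the forward implication holds.

Converse. This fails. Under p = T, r = F, t = F, the left side is false but the right side is true.

Forward direction. Assume the antecedent. If p is true, (~p ⇒ ~t) | (p ∧ r) reduces to true regardless of the other variables. If p is false, the antecedent forces (p = F, r = F, t = F) or (p = F, r = T, t = F), and (~p ⇒ ~t) | (p ∧ r) holds there. Either way (~p ⇒ ~t) | (p ∧ r) holds.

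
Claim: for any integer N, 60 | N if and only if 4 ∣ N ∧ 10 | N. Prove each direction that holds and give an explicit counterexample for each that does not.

(⟹) If 60 ∣ N, write N = 60q. Since 60 = 15·4, N = 4·(15q), so 4 ∣ N; and since 60 = 6·10, N = 10·(6q), so 10 ∣ N.

(⟸) This fails: take N = 20. Both 4 ∣ 20 and 10 ∣ 20, yet 20 is not a multiple of 60 (since 20 = 0·60 + 20), so 60 ∤ 20.

Only the forward direction holds.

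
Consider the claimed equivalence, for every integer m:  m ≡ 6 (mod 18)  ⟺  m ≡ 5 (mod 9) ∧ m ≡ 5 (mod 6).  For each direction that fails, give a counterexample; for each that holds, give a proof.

Forward direction. This fails: m = 6 gives 6 ≡ 6 (mod 18) but 6 ≡ 6 (mod 9), so the conjunction on the right does not hold.

Converse. This fails: m = 5 satisfies both congruences on the right (5 ≡ 5 mod 9 and 5 ≡ 5 mod 6) yet 5 ≡ 5 (mod 18), not 6.

Neither direction holds.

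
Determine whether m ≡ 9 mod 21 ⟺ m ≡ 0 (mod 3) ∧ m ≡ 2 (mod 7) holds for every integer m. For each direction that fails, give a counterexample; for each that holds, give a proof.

The biconditional holds.

(⟹) Suppose m ≡ 9 (mod 21); write m = 21j + 9. Since 3 ∣ 21, reducing mod 3 gives m ≡ 9 ≡ 0 (mod 3); since 7 ∣ 21, reducing mod 7 gives m ≡ 9 ≡ 2 (mod 7).

(⟸) Conversely, if m ≡ 0 (mod 3) and m ≡ 2 (mod 7), then by the Chinese remainder theorem m ≡ 9 (mod 21). This is exactly m ≡ 9 (mod 21).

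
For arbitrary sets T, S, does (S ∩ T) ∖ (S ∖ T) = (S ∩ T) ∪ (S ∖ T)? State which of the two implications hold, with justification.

(⟹) Let x ∈ (S ∩ T) ∖ (S ∖ T). Then x ∈ T ∩ S, from which x ∈ (S ∩ T) ∪ (S ∖ T).

(⟸) This inclusion fails. Take T = ∅, S = {1}; then 1 ∈ (S ∩ T) ∪ (S ∖ T) but 1 ∉ (S ∩ T) ∖ (S ∖ T).

(⊆) holds; (⊇) fails.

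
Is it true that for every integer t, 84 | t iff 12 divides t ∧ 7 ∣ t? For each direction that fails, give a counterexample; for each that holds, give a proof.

(⟹) If 84 ∣ t, write t = 84q. Since 84 = 7·12, t = 12·(7q), so 12 ∣ t; and since 84 = 12·7, t = 7·(12q), so 7 ∣ t.

(⟸) Suppose 12 ∣ t and 7 ∣ t. Any common multiple of 12 and 7 is a multiple of their lcm; here gcd(12, 7) = 1, so lcm(12, 7) = 12·7 = 84, so 84 ∣ t.

Both directions hold; the statement is true.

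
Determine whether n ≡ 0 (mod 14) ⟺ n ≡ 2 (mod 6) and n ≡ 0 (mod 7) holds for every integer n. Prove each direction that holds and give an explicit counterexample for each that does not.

(⇒) fails; (⇐) holds.

(→) This fails: n = 0 gives 0 ≡ 0 (mod 14) but 0 ≡ 0 (mod 6), so the conjunction on the right does not hold.

(←) Conversely, if n ≡ 2 (mod 6) and n ≡ 0 (mod 7), then by the Chinese remainder theorem n ≡ 14 (mod 42). Since 14 ≡ 0 (mod 14) and 14 ∣ 42, we get n ≡ 0 (mod 14).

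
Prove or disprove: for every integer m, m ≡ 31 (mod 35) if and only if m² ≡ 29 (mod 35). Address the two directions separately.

(⇒) This fails: take m = 31. Then 31 ≡ 31 (mod 35), but 31² = 961 ≡ 16 (mod 35), not 29.

(⇐) This fails: take m = 8. Then 8² = 64 ≡ 29 (mod 35), yet 8 ≡ 8 (mod 35), not 31.

Neither direction holds.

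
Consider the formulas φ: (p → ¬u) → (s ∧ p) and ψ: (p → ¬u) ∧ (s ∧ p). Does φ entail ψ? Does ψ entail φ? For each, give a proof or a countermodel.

[⇐] Assume the antecedent. If p is true, the antecedent forces (p = T, s = T, u = F), and (p → ¬u) → (s ∧ p) holds there. If p is false, the antecedent cannot hold. Either way (p → ¬u) → (s ∧ p) holds.

[⇒] This fails. Under p = T, s = F, u = T, the left side is true but the right side is false.

Only the reverse direction holds.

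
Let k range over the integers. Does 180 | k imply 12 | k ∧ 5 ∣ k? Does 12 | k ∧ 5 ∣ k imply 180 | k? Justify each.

Not equivalent: only (⇒) holds.

Forward direction. If 180 ∣ k, write k = 180q. Since 180 = 15·12, k = 12·(15q), so 12 ∣ k; and since 180 = 36·5, k = 5·(36q), so 5 ∣ k.

Converse. This fails: take k = 60. Both 12 ∣ 60 and 5 ∣ 60, yet 60 is not a multiple of 180 (since 60 = 0·180 + 60), so 180 ∤ 60.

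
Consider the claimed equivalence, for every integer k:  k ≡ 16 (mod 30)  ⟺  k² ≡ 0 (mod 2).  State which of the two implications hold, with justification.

[⇒] Suppose k ≡ 16 (mod 30). Then k² ≡ 16² = 256 (mod 30), and since 2 ∣ 30, also k² ≡ 0 (mod 2).

[⇐] This fails: take k = 0. Then 0² = 0 ≡ 0 (mod 2), yet 0 ≡ 0 (mod 30), not 16.

Not equivalent: only (⇒) holds.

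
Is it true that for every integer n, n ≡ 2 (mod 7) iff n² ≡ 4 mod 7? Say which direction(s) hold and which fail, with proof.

(⟸) This fails: take n = 5. Then 5² = 25 ≡ 4 (mod 7), yet 5 ≡ 5 (mod 7), not 2.

(⟹) Suppose n ≡ 2 (mod 7). Write n = 7j + 2. Then (7j + 2)² = 49j² + 28j + 4 = 7(7j² + 4j) + 4, so n² ≡ 4 (mod 7).

(⇒) holds; (⇐) fails.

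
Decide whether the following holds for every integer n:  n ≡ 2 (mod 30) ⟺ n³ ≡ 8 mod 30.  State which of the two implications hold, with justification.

Both directions hold; the statement is true.

[⇐] Suppose n³ ≡ 8 (mod 30). The only residue r in {0, …, 29} with r³ ≡ 8 (mod 30) is r = 2, so n ≡ 2 (mod 30).

[⇒] Suppose n ≡ 2 (mod 30). Write n = 30j + 2. Then (30j + 2)³ = 27000j³ + 5400j² + 360j + 8 = 30(900j³ + 180j² + 12j) + 8, so n³ ≡ 8 (mod 30).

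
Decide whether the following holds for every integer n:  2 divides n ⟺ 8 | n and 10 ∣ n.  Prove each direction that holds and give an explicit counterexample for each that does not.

Not equivalent: only (⇐) holds.

Forward direction. This fails: take n = 2. Certainly 2 ∣ 2, but 8 ∤ 2.

Converse. Suppose 8 ∣ n and 10 ∣ n. Any common multiple of 8 and 10 is a multiple of their lcm; here lcm(8, 10) = 8·10/gcd(8, 10) = 80/2 = 40, so 40 ∣ n. Since 2 ∣ 40, it follows that 2 ∣ n.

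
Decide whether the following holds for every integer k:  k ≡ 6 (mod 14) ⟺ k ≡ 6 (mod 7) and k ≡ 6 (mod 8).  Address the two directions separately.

(⇒) This fails: k = 48 gives 48 ≡ 6 (mod 14) but 48 ≡ 0 (mod 8), so the conjunction on the right does not hold.

(⇐) Conversely, if k ≡ 6 (mod 7) and k ≡ 6 (mod 8), then by the Chinese remainder theorem k ≡ 6 (mod 56). Since 6 ≡ 6 (mod 14) and 14 ∣ 56, we get k ≡ 6 (mod 14).

Not equivalent: only (⇐) holds.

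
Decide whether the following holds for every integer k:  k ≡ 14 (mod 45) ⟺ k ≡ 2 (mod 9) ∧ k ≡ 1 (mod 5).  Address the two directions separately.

Neither implication holds.

Forward direction. This fails: k = 14 gives 14 ≡ 14 (mod 45) but 14 ≡ 5 (mod 9), so the conjunction on the right does not hold.

Converse. This fails: k = 11 satisfies both congruences on the right (11 ≡ 2 mod 9 and 11 ≡ 1 mod 5) yet 11 ≡ 11 (mod 45), not 14.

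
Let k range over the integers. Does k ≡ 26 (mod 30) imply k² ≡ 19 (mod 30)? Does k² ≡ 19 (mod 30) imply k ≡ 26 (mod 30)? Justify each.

Neither direction holds.

Forward direction. This fails: take k = 26. Then 26 ≡ 26 (mod 30), but 26² = 676 ≡ 16 (mod 30), not 19.

Converse. This fails: take k = 7. Then 7² = 49 ≡ 19 (mod 30), yet 7 ≡ 7 (mod 30), not 26.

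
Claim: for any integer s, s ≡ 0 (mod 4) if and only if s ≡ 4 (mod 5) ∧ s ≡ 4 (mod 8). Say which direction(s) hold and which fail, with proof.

Forward direction. This fails: s = 0 gives 0 ≡ 0 (mod 4) but 0 ≡ 0 (mod 5), so the conjunction on the right does not hold.

Converse. If s ≡ 4 (mod 5) and s ≡ 4 (mod 8), then by the Chinese remainder theorem s ≡ 4 (mod 40). Since 4 ≡ 0 (mod 4) and 4 ∣ 40, we get s ≡ 0 (mod 4).

Not equivalent: only (⇐) holds.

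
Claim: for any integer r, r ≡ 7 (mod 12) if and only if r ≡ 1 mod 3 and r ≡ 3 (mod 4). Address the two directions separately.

Equivalent; both directions hold.

Converse. If r ≡ 1 (mod 3) and r ≡ 3 (mod 4), then by the Chinese remainder theorem r ≡ 7 (mod 12). This is exactly r ≡ 7 (mod 12).

Forward direction. Suppose r ≡ 7 (mod 12); write r = 12j + 7. Since 3 ∣ 12, reducing mod 3 gives r ≡ 7 ≡ 1 (mod 3); since 4 ∣ 12, reducing mod 4 gives r ≡ 7 ≡ 3 (mod 4).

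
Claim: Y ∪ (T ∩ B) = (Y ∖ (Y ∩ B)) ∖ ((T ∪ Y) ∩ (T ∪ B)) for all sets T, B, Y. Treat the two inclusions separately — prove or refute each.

Only the reverse inclusion holds.

(⟹) This inclusion fails. Take T = {1}, B = {1}, Y = ∅; then 1 ∈ Y ∪ (T ∩ B) but 1 ∉ (Y ∖ (Y ∩ B)) ∖ ((T ∪ Y) ∩ (T ∪ B)).

(⟸) Let x ∈ (Y ∖ (Y ∩ B)) ∖ ((T ∪ Y) ∩ (T ∪ B)). Then x ∈ Y and x ∉ T, B, from which x ∈ Y ∪ (T ∩ B).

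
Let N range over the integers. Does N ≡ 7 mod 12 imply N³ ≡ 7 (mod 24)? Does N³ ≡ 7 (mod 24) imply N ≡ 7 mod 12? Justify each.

(⇒) This fails: take N = 19. Then 19 ≡ 7 (mod 12), but 19³ = 6859 ≡ 19 (mod 24), not 7.

(⇐) Conversely, the residues r modulo 24 with r³ ≡ 7 (mod 24) are exactly {7}, and each is ≡ 7 (mod 12).

(⇒) fails; (⇐) holds.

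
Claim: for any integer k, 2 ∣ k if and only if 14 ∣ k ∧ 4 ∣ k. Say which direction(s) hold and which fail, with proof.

Only the converse holds.

Forward direction. This fails: take k = 2. Certainly 2 ∣ 2, but 14 ∤ 2.

Converse. Suppose 14 ∣ k and 4 ∣ k. Any common multiple of 14 and 4 is a multiple of their lcm; here lcm(14, 4) = 14·4/gcd(14, 4) = 56/2 = 28, so 28 ∣ k. Since 2 ∣ 28, it follows that 2 ∣ k.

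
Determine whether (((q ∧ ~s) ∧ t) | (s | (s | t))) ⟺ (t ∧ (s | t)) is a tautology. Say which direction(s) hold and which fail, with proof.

[⇐] Assume the antecedent. If q is true, the antecedent forces (q = T, s = F, t = T) or (q = T, s = T, t = T), and ((q ∧ ~s) ∧ t) | (s | (s | t)) holds there. If q is false, the antecedent forces (q = F, s = F, t = T) or (q = F, s = T, t = T), and ((q ∧ ~s) ∧ t) | (s | (s | t)) holds there. Either way ((q ∧ ~s) ∧ t) | (s | (s | t)) holds.

[⇒] This fails. Under q = F, s = T, t = F, the left side is true but the right side is false.

(⇒) fails; (⇐) holds.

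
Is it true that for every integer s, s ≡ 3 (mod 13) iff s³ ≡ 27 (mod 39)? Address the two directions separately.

Neither implication holds.

(→) This fails: take s = 16. Then 16 ≡ 3 (mod 13), but 16³ = 4096 ≡ 1 (mod 39), not 27.

(←) This fails: take s = 9. Then 9³ = 729 ≡ 27 (mod 39), yet 9 ≡ 9 (mod 13), not 3.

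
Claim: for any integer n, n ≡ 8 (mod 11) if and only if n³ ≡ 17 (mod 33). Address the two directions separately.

(⇒) fails; (⇐) holds.

(←) The residues r modulo 33 with r³ ≡ 17 (mod 33) are exactly {8}, and each is ≡ 8 (mod 11).

(→) This fails: take n = 19. Then 19 ≡ 8 (mod 11), but 19³ = 6859 ≡ 28 (mod 33), not 17.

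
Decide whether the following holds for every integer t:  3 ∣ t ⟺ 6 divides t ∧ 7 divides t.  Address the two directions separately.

(⇐) Suppose 6 ∣ t and 7 ∣ t. Any common multiple of 6 and 7 is a multiple of their lcm; here gcd(6, 7) = 1, so lcm(6, 7) = 6·7 = 42, so 42 ∣ t. Since 3 ∣ 42, it follows that 3 ∣ t.

(⇒) This fails: take t = 3. Certainly 3 ∣ 3, but 6 ∤ 3.

Not equivalent: only (⇐) holds.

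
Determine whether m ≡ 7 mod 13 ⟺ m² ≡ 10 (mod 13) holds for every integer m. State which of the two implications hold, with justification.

(→) Suppose m ≡ 7 mod 13. Write m = 13j + 7. Then (13j + 7)² = 169j² + 182j + 49 = 13(13j² + 14j + 3) + 10, so m² ≡ 10 (mod 13).

(←) This fails: take m = 6. Then 6² = 36 ≡ 10 (mod 13), yet 6 ≡ 6 (mod 13), not 7.

Only the forward implication holds.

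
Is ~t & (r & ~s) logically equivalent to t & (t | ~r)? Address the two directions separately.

(⟹) This fails. Under t = F, s = F, r = T, the left side is true but the right side is false.

(⟸) This fails. Under t = T, s = F, r = F, the left side is false but the right side is true.

Both directions fail.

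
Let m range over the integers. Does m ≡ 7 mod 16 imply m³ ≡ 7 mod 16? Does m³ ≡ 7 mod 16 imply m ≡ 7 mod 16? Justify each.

(⇒) Suppose m ≡ 7 mod 16. Write m = 16j + 7. Then (16j + 7)³ = 4096j³ + 5376j² + 2352j + 343 = 16(256j³ + 336j² + 147j + 21) + 7, so m³ ≡ 7 (mod 16).

(⇐) Conversely, suppose m³ ≡ 7 (mod 16). The only residue r in {0, …, 15} with r³ ≡ 7 (mod 16) is r = 7, so m ≡ 7 (mod 16).

Both directions hold; the statement is true.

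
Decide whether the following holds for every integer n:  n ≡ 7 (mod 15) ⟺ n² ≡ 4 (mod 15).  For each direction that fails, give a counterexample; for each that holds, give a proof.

(⇒) Suppose n ≡ 7 (mod 15). Write n = 15j + 7. Then (15j + 7)² = 225j² + 210j + 49 = 15(15j² + 14j + 3) + 4, so n² ≡ 4 (mod 15).

(⇐) This fails: take n = 2. Then 2² = 4 ≡ 4 (mod 15), yet 2 ≡ 2 (mod 15), not 7.

Only the forward direction holds.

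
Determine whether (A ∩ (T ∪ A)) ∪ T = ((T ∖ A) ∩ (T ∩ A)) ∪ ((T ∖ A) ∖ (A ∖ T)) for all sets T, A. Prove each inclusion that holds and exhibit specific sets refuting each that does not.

(⊆) This inclusion fails. Take T = ∅, A = {1}; then 1 ∈ (A ∩ (T ∪ A)) ∪ T but 1 ∉ ((T ∖ A) ∩ (T ∩ A)) ∪ ((T ∖ A) ∖ (A ∖ T)).

(⊇) Let x ∈ ((T ∖ A) ∩ (T ∩ A)) ∪ ((T ∖ A) ∖ (A ∖ T)). Then x ∈ T and x ∉ A, from which x ∈ (A ∩ (T ∪ A)) ∪ T.

(⊆) fails; (⊇) holds.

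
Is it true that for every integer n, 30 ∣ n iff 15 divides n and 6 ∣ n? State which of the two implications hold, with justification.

Both directions hold; the statement is true.

Converse. Suppose 15 ∣ n and 6 ∣ n. Any common multiple of 15 and 6 is a multiple of their lcm; here lcm(15, 6) = 15·6/gcd(15, 6) = 90/3 = 30, so 30 ∣ n.

Forward direction. If 30 ∣ n, write n = 30q. Since 30 = 2·15, n = 15·(2q), so 15 ∣ n; and since 30 = 5·6, n = 6·(5q), so 6 ∣ n.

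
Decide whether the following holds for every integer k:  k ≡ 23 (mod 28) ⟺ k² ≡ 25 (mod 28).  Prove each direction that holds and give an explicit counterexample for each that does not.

Only the forward implication holds.

(⇒) Suppose k ≡ 23 (mod 28). Write k = 28j + 23. Then (28j + 23)² = 784j² + 1288j + 529 = 28(28j² + 46j + 18) + 25, so k² ≡ 25 (mod 28).

(⇐) This fails: take k = 5. Then 5² = 25 ≡ 25 (mod 28), yet 5 ≡ 5 (mod 28), not 23.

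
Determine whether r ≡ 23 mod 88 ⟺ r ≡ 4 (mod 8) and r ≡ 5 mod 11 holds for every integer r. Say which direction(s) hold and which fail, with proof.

(⟹) This fails: r = 23 gives 23 ≡ 23 (mod 88) but 23 ≡ 7 (mod 8), so the conjunction on the right does not hold.

(⟸) This fails: r = 60 satisfies both congruences on the right (60 ≡ 4 mod 8 and 60 ≡ 5 mod 11) yet 60 ≡ 60 (mod 88), not 23.

Both directions fail.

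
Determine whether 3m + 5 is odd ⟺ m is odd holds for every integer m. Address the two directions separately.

Neither direction holds.

[⇒] This fails: m = 4 gives 3m + 5 = 17, which is odd, but 4 is even, not odd.

[⇐] This also fails: m = 7 is odd, but 3m + 5 = 26 is even, not odd.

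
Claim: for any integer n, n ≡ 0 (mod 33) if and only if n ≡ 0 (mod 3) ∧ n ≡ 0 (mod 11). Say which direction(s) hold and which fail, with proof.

Both directions hold.

(⟸) If n ≡ 0 (mod 3) and n ≡ 0 (mod 11), then by the Chinese remainder theorem n ≡ 0 (mod 33). This is exactly n ≡ 0 (mod 33).

(⟹) Suppose n ≡ 0 (mod 33); write n = 33j + 0. Since 3 ∣ 33, reducing mod 3 gives n ≡ 0 (mod 3); since 11 ∣ 33, reducing mod 11 gives n ≡ 0 (mod 11).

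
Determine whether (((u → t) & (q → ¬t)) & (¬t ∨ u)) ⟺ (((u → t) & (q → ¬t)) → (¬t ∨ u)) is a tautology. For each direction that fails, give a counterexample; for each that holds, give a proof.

(⇒) holds; (⇐) fails.

Forward direction. Assume the antecedent. If u is true, the consequent reduces to true regardless of the other variables. If u is false, the antecedent forces (u = F, t = F, q = F) or (u = F, t = F, q = T), and the consequent holds there. Either way the consequent holds.

Converse. This fails. Under u = T, t = F, q = F, the left side is false but the right side is true.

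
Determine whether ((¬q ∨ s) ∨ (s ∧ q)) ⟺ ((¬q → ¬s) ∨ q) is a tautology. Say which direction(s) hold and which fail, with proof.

(⇒) This fails. Under q = F, s = T, the left side is true but the right side is false.

(⇐) This fails. Under q = T, s = F, the left side is false but the right side is true.

Neither direction holds.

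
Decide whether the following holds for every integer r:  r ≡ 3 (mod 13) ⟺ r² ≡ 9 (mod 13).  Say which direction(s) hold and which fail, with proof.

Only the forward direction holds.

[⇒] Suppose r ≡ 3 (mod 13). Write r = 13j + 3. Then (13j + 3)² = 169j² + 78j + 9 = 13(13j² + 6j) + 9, so r² ≡ 9 (mod 13).

[⇐] This fails: take r = 10. Then 10² = 100 ≡ 9 (mod 13), yet 10 ≡ 10 (mod 13), not 3.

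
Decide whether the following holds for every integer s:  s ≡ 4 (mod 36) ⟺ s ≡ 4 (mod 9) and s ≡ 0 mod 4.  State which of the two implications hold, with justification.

(⟹) Suppose s ≡ 4 (mod 36); write s = 36j + 4. Since 9 ∣ 36, reducing mod 9 gives s ≡ 4 (mod 9); since 4 ∣ 36, reducing mod 4 gives s ≡ 4 ≡ 0 (mod 4).

(⟸) Conversely, if s ≡ 4 (mod 9) and s ≡ 0 (mod 4), then by the Chinese remainder theorem s ≡ 4 (mod 36). This is exactly s ≡ 4 (mod 36).

Both directions hold; the statement is true.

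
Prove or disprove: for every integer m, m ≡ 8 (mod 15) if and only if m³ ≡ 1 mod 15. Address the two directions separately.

(⇒) fails and (⇐) fails.

[⇒] This fails: take m = 8. Then 8 ≡ 8 (mod 15), but 8³ = 512 ≡ 2 (mod 15), not 1.

[⇐] This fails: take m = 1. Then 1³ = 1 ≡ 1 (mod 15), yet 1 ≡ 1 (mod 15), not 8.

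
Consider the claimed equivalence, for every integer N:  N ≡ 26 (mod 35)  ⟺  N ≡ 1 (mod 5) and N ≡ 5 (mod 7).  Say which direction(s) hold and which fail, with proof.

(⇒) Suppose N ≡ 26 (mod 35); write N = 35j + 26. Since 5 ∣ 35, reducing mod 5 gives N ≡ 26 ≡ 1 (mod 5); since 7 ∣ 35, reducing mod 7 gives N ≡ 26 ≡ 5 (mod 7).

(⇐) Conversely, if N ≡ 1 (mod 5) and N ≡ 5 (mod 7), then by the Chinese remainder theorem N ≡ 26 (mod 35). This is exactly N ≡ 26 (mod 35).

Both implications hold.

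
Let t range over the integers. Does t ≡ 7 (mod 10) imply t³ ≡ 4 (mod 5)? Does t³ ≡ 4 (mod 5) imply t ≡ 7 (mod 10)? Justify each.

Both directions fail.

(→) This fails: take t = 7. Then 7 ≡ 7 (mod 10), but 7³ = 343 ≡ 3 (mod 5), not 4.

(←) This fails: take t = 4. Then 4³ = 64 ≡ 4 (mod 5), yet 4 ≡ 4 (mod 10), not 7.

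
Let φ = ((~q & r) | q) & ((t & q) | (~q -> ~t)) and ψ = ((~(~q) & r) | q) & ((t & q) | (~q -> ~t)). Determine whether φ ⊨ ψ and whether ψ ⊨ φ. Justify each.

(←) Assume the antecedent. If t is true, the antecedent forces (t = T, q = T, r = F) or (t = T, q = T, r = T), and the consequent holds there. If t is false, the antecedent forces (t = F, q = T, r = F) or (t = F, q = T, r = T), and the consequent holds there. Either way the consequent holds.

(→) This fails. Under t = F, q = F, r = T, the left side is true but the right side is false.

Not equivalent: only (⇐) holds.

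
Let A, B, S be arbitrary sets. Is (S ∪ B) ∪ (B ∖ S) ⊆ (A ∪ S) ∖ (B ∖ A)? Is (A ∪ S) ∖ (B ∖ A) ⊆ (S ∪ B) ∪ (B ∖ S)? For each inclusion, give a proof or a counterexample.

(⊆) fails and (⊇) fails.

(⟹) This inclusion fails. Take A = ∅, B = {1}, S = ∅; then 1 ∈ (S ∪ B) ∪ (B ∖ S) but 1 ∉ (A ∪ S) ∖ (B ∖ A).

(⟸) This inclusion fails. Take A = {1}, B = ∅, S = ∅; then 1 ∈ (A ∪ S) ∖ (B ∖ A) but 1 ∉ (S ∪ B) ∪ (B ∖ S).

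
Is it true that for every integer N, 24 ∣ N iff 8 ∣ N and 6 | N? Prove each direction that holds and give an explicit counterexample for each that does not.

Equivalent; both directions hold.

(→) If 24 ∣ N, write N = 24q. Since 24 = 3·8, N = 8·(3q), so 8 ∣ N; and since 24 = 4·6, N = 6·(4q), so 6 ∣ N.

(←) Suppose 8 ∣ N and 6 ∣ N. Any common multiple of 8 and 6 is a multiple of their lcm; here lcm(8, 6) = 8·6/gcd(8, 6) = 48/2 = 24, so 24 ∣ N.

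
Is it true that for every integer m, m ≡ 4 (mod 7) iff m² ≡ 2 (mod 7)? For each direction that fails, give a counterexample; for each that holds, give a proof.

Forward direction. Suppose m ≡ 4 (mod 7). Write m = 7j + 4. Then (7j + 4)² = 49j² + 56j + 16 = 7(7j² + 8j + 2) + 2, so m² ≡ 2 (mod 7).

Converse. This fails: take m = 3. Then 3² = 9 ≡ 2 (mod 7), yet 3 ≡ 3 (mod 7), not 4.

Not equivalent: only (⇒) holds.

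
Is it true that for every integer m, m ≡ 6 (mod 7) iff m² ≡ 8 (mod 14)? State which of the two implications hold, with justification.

(⇒) This fails: take m = 13. Then 13 ≡ 6 (mod 7), but 13² = 169 ≡ 1 (mod 14), not 8.

(⇐) This fails: take m = 8. Then 8² = 64 ≡ 8 (mod 14), yet 8 ≡ 1 (mod 7), not 6.

(⇒) fails and (⇐) fails.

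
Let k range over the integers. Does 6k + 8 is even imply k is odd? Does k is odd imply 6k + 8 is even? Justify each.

Only the converse holds.

(⇒) This fails: take k = 0. Then 6k + 8 = 8, which is even, yet k = 0 is even, not odd.

(⇐) Suppose k is odd. Since 6 is even, 6k is even for every k, so 6k + 8 has the same parity as 8, which is even. Hence 6k + 8 is even.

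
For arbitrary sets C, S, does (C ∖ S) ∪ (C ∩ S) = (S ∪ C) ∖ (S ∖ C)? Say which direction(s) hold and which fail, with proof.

Both inclusions hold; the sets are equal.

(⟹) Let x ∈ (C ∖ S) ∪ (C ∩ S). Then either x ∈ C and x ∉ S; or x ∈ C ∩ S. In each case x ∈ (S ∪ C) ∖ (S ∖ C), so (C ∖ S) ∪ (C ∩ S) ⊆ (S ∪ C) ∖ (S ∖ C).

(⟸) Let x ∈ (S ∪ C) ∖ (S ∖ C). Then either x ∈ C and x ∉ S; or x ∈ C ∩ S. In each case x ∈ (C ∖ S) ∪ (C ∩ S), so (S ∪ C) ∖ (S ∖ C) ⊆ (C ∖ S) ∪ (C ∩ S).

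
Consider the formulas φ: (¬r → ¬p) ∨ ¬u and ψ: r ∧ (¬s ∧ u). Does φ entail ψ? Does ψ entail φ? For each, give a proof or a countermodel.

Only the converse holds.

(→) This fails. Under r = F, u = F, s = F, p = F, the left side is true but the right side is false.

(←) Assume the antecedent. If r is true, (¬r → ¬p) ∨ ¬u reduces to true regardless of the other variables. If r is false, the antecedent cannot hold. Either way (¬r → ¬p) ∨ ¬u holds.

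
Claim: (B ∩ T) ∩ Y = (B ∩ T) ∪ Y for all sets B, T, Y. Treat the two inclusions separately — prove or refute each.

The sets are not equal: only the forward inclusion holds.

Reverse inclusion. This inclusion fails. Take B = {1}, T = {1}, Y = ∅; then 1 ∈ (B ∩ T) ∪ Y but 1 ∉ (B ∩ T) ∩ Y.

Forward inclusion. Let x ∈ (B ∩ T) ∩ Y. Then x ∈ B ∩ T ∩ Y, from which x ∈ (B ∩ T) ∪ Y.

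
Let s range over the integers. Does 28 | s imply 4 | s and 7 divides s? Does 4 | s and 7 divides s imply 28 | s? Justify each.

(⇒) If 28 ∣ s, write s = 28q. Since 28 = 7·4, s = 4·(7q), so 4 ∣ s; and since 28 = 4·7, s = 7·(4q), so 7 ∣ s.

(⇐) Suppose 4 ∣ s and 7 ∣ s. Any common multiple of 4 and 7 is a multiple of their lcm; here gcd(4, 7) = 1, so lcm(4, 7) = 4·7 = 28, so 28 ∣ s.

Both implications hold.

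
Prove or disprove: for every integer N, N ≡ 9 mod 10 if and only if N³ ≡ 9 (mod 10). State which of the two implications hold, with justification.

Both directions hold.

(⟹) Suppose N ≡ 9 mod 10. Write N = 10j + 9. Then (10j + 9)³ = 1000j³ + 2700j² + 2430j + 729 = 10(100j³ + 270j² + 243j + 72) + 9, so N³ ≡ 9 (mod 10).

(⟸) For the converse, argue contrapositively. If N ≢ 9 (mod 10), then N is congruent to one of 0, 1, 2, 3, 4, 5, 6, 7, 8 modulo 10, and these give N³ ≡ 0, 1, 8, 7, 4, 5, 6, 3, 2 respectively — never 9.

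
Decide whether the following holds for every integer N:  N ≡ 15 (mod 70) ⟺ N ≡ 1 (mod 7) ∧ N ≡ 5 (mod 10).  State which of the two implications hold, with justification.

Both implications hold.

(⟹) Suppose N ≡ 15 (mod 70); write N = 70j + 15. Since 7 ∣ 70, reducing mod 7 gives N ≡ 15 ≡ 1 (mod 7); since 10 ∣ 70, reducing mod 10 gives N ≡ 15 ≡ 5 (mod 10).

(⟸) Conversely, if N ≡ 1 (mod 7) and N ≡ 5 (mod 10), then by the Chinese remainder theorem N ≡ 15 (mod 70). This is exactly N ≡ 15 (mod 70).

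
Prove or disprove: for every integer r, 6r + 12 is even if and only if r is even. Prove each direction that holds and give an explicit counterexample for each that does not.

Not equivalent: only (⇐) holds.

Forward direction. This fails: take r = 3. Then 6r + 12 = 30, which is even, yet r = 3 is odd, not even.

Converse. Suppose r is even. Since 6 is even, 6r is even for every r, so 6r + 12 has the same parity as 12, which is even. Hence 6r + 12 is even.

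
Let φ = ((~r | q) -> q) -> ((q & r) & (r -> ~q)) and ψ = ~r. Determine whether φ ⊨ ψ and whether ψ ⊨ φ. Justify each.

[⇐] This fails. Under q = T, r = F, the left side is false but the right side is true.

[⇒] Assume the antecedent. If q is true, the antecedent cannot hold. If q is false, the antecedent forces (q = F, r = F), and ~r holds there. Either way ~r holds.

Only the forward implication holds.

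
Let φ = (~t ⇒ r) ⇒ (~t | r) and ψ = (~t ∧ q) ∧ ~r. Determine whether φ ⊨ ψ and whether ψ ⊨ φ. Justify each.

(⇒) fails; (⇐) holds.

(→) This fails. Under r = F, q = F, t = F, the left side is true but the right side is false.

(←) Assume the antecedent. If r is true, the antecedent cannot hold. If r is false, the antecedent forces (r = F, q = T, t = F), and (~t ⇒ r) ⇒ (~t | r) holds there. Either way (~t ⇒ r) ⇒ (~t | r) holds.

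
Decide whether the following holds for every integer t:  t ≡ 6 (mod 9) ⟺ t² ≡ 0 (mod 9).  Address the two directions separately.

(⇒) Suppose t ≡ 6 (mod 9). Write t = 9j + 6. Then (9j + 6)² = 81j² + 108j + 36 = 9(9j² + 12j + 4) + 0, so t² ≡ 0 (mod 9).

(⇐) This fails: take t = 0. Then 0² = 0 ≡ 0 (mod 9), yet 0 ≡ 0 (mod 9), not 6.

Only the forward direction holds.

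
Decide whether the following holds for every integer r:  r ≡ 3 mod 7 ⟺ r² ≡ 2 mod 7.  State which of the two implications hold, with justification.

Only the forward implication holds.

Converse. This fails: take r = 4. Then 4² = 16 ≡ 2 (mod 7), yet 4 ≡ 4 (mod 7), not 3.

Forward direction. Suppose r ≡ 3 mod 7. Write r = 7j + 3. Then (7j + 3)² = 49j² + 42j + 9 = 7(7j² + 6j + 1) + 2, so r² ≡ 2 (mod 7).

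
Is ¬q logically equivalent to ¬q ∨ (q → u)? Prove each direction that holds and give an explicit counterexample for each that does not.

(⟹) Assume the antecedent. If q is true, the antecedent cannot hold. If q is false, ¬q ∨ (q → u) reduces to true regardless of the other variables. Either way ¬q ∨ (q → u) holds.

(⟸) This fails. Under q = T, u = T, the left side is false but the right side is true.

Only the forward direction holds.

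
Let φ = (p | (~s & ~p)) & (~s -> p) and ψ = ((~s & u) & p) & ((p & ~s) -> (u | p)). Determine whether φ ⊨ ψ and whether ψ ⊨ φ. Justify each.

(⇒) This fails. Under s = F, u = F, p = T, the left side is true but the right side is false.

(⇐) Assume the antecedent. If s is true, the antecedent cannot hold. If s is false, the antecedent forces (s = F, u = T, p = T), and (p | (~s & ~p)) & (~s -> p) holds there. Either way (p | (~s & ~p)) & (~s -> p) holds.

Only the converse holds.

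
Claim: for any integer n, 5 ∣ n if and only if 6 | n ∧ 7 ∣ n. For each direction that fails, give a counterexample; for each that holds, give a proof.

Forward direction. This fails: take n = 5. Certainly 5 ∣ 5, but 6 ∤ 5.

Converse. This fails: take n = 42. Both 6 ∣ 42 and 7 ∣ 42, yet 42 is not a multiple of 5 (since 42 = 8·5 + 2), so 5 ∤ 42.

Neither implication holds.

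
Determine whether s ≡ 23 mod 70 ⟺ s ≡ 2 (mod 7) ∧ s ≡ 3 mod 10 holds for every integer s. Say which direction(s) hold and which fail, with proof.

[⇐] If s ≡ 2 (mod 7) and s ≡ 3 (mod 10), then by the Chinese remainder theorem s ≡ 23 (mod 70). This is exactly s ≡ 23 (mod 70).

[⇒] Suppose s ≡ 23 (mod 70); write s = 70j + 23. Since 7 ∣ 70, reducing mod 7 gives s ≡ 23 ≡ 2 (mod 7); since 10 ∣ 70, reducing mod 10 gives s ≡ 23 ≡ 3 (mod 10).

Equivalent; both directions hold.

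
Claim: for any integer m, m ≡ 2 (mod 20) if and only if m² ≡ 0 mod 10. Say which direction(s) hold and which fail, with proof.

[⇒] This fails: take m = 2. Then 2 ≡ 2 (mod 20), but 2² = 4 ≡ 4 (mod 10), not 0.

[⇐] This fails: take m = 0. Then 0² = 0 ≡ 0 (mod 10), yet 0 ≡ 0 (mod 20), not 2.

(⇒) fails and (⇐) fails.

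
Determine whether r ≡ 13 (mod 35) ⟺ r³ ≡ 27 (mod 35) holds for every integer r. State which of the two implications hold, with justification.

Forward direction. Suppose r ≡ 13 (mod 35). Write r = 35j + 13. Then (35j + 13)³ = 42875j³ + 47775j² + 17745j + 2197 = 35(1225j³ + 1365j² + 507j + 62) + 27, so r³ ≡ 27 (mod 35).

Converse. This fails: take r = 3. Then 3³ = 27 ≡ 27 (mod 35), yet 3 ≡ 3 (mod 35), not 13.

Only the forward implication holds.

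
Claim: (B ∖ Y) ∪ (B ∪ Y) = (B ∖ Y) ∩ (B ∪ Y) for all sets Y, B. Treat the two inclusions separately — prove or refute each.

The sets are not equal: only the reverse inclusion holds.

(⟹) This inclusion fails. Take Y = {1}, B = ∅; then 1 ∈ (B ∖ Y) ∪ (B ∪ Y) but 1 ∉ (B ∖ Y) ∩ (B ∪ Y).

(⟸) Let x ∈ (B ∖ Y) ∩ (B ∪ Y). Then x ∈ B and x ∉ Y, from which x ∈ (B ∖ Y) ∪ (B ∪ Y).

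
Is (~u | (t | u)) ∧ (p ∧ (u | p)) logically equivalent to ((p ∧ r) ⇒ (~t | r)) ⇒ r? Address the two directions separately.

[⇒] This fails. Under r = F, p = T, u = F, t = F, the left side is true but the right side is false.

[⇐] This fails. Under r = T, p = F, u = F, t = F, the left side is false but the right side is true.

Neither implication holds.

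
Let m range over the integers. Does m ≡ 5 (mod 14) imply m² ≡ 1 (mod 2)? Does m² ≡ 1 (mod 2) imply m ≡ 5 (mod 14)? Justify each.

(⇒) Suppose m ≡ 5 (mod 14). Then m² ≡ 5² = 25 (mod 14), and since 2 ∣ 14, also m² ≡ 1 (mod 2).

(⇐) This fails: take m = 1. Then 1² = 1 ≡ 1 (mod 2), yet 1 ≡ 1 (mod 14), not 5.

Only the forward implication holds.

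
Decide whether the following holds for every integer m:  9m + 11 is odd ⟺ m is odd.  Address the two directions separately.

(⇒) fails and (⇐) fails.

[⇒] This fails: m = 4 gives 9m + 11 = 47, which is odd, but 4 is even, not odd.

[⇐] This also fails: m = 1 is odd, but 9m + 11 = 20 is even, not odd.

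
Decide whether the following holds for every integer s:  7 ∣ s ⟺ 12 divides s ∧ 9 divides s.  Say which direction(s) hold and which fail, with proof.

(→) This fails: take s = 7. Certainly 7 ∣ 7, but 12 ∤ 7.

(←) This fails: take s = 36. Both 12 ∣ 36 and 9 ∣ 36, yet 36 is not a multiple of 7 (since 36 = 5·7 + 1), so 7 ∤ 36.

Neither direction holds.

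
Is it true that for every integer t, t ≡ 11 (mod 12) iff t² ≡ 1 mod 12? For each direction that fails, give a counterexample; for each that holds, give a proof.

(⇒) Suppose t ≡ 11 (mod 12). Write t = 12j + 11. Then (12j + 11)² = 144j² + 264j + 121 = 12(12j² + 22j + 10) + 1, so t² ≡ 1 (mod 12).

(⇐) This fails: take t = 1. Then 1² = 1 ≡ 1 (mod 12), yet 1 ≡ 1 (mod 12), not 11.

Only the forward direction holds.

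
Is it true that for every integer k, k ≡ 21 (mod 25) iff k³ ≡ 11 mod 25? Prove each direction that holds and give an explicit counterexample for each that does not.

[⇒] Suppose k ≡ 21 (mod 25). Write k = 25j + 21. Then (25j + 21)³ = 15625j³ + 39375j² + 33075j + 9261 = 25(625j³ + 1575j² + 1323j + 370) + 11, so k³ ≡ 11 (mod 25).

[⇐] Conversely, suppose k³ ≡ 11 (mod 25). The only residue r in {0, …, 24} with r³ ≡ 11 (mod 25) is r = 21, so k ≡ 21 (mod 25).

Both implications hold.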